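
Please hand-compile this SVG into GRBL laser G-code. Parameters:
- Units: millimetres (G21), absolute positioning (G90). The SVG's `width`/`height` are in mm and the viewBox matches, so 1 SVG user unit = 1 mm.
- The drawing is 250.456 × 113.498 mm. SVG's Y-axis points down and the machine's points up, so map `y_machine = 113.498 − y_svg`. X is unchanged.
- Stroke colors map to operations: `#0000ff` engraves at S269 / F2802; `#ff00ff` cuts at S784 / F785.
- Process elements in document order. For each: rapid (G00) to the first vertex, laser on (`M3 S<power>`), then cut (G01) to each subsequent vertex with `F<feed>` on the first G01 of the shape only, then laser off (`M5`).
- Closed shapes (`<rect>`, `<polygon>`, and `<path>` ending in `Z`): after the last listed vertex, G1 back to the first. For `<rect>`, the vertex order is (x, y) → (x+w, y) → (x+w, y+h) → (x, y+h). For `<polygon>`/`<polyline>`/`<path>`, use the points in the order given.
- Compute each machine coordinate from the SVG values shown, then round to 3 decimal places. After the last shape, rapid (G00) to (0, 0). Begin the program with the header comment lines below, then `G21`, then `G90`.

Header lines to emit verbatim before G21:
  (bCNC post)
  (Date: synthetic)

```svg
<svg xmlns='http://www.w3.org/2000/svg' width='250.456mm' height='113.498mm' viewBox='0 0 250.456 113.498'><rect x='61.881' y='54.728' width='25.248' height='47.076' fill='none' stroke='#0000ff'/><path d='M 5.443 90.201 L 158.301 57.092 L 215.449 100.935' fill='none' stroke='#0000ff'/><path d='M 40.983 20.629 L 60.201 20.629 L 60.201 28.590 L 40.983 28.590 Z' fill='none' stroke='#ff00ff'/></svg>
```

Since the viewBox matches the mm dimensions, user units are millimetres directly. The only transform is the Y-flip y_m = 113.498 − y_svg.

Shape 1 is a rectangle drawn with `<rect>`. Its stroke #0000ff means engrave at S269, F2802. After flipping Y the toolpath is (61.881,58.770) → (87.129,58.770) → (87.129,11.694) → (61.881,11.694) → (61.881,58.770), returning to the start.

Shape 2 is a open polyline drawn with `<path>`. Its stroke #0000ff means engrave at S269, F2802. After flipping Y the toolpath is (5.443,23.297) → (158.301,56.406) → (215.449,12.563).

Shape 3 is a rectangle drawn with `<path>`. Its stroke #ff00ff means cut at S784, F785. After flipping Y the toolpath is (40.983,92.869) → (60.201,92.869) → (60.201,84.908) → (40.983,84.908) → (40.983,92.869), returning to the start.

(bCNC post)
(Date: synthetic)
G21
G90
G00 X61.881 Y58.770
M3 S269
G01 X87.129 Y58.770 F2802
G01 X87.129 Y11.694
G01 X61.881 Y11.694
G01 X61.881 Y58.770
M5
G00 X5.443 Y23.297
M3 S269
G01 X158.301 Y56.406 F2802
G01 X215.449 Y12.563
M5
G00 X40.983 Y92.869
M3 S784
G01 X60.201 Y92.869 F785
G01 X60.201 Y84.908
G01 X40.983 Y84.908
G01 X40.983 Y92.869
M5
G00 X0.000 Y0.000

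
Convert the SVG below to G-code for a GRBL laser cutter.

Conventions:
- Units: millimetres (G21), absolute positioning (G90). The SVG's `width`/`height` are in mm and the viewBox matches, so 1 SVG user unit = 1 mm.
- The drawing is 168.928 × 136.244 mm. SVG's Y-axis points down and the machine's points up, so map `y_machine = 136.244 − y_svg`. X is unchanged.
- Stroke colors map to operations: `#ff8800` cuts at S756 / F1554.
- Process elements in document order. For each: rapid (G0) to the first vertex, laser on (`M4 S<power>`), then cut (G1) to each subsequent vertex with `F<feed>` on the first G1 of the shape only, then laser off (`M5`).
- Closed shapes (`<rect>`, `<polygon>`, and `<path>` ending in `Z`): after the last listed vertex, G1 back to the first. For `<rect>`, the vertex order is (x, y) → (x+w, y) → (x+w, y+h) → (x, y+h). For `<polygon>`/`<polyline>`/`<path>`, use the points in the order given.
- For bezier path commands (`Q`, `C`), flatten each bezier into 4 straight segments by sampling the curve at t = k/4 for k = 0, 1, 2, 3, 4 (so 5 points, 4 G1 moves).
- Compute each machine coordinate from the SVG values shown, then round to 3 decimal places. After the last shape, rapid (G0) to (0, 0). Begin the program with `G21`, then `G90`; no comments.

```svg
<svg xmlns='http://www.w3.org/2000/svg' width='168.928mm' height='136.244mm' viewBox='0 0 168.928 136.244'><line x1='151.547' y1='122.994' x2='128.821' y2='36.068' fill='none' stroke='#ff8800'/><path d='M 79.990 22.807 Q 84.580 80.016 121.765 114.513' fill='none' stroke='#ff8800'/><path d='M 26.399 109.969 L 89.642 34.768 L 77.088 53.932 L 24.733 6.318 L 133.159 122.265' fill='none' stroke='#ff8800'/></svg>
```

G21
G90
G0 X151.547 Y13.250
M4 S756
G1 X128.821 Y100.176 F1554
M5
G0 X79.990 Y113.437
M4 S756
G1 X84.322 Y86.252 F1554
G1 X92.729 Y61.906
G1 X105.210 Y40.399
G1 X121.765 Y21.731
M5
G0 X26.399 Y26.275
M4 S756
G1 X89.642 Y101.476 F1554
G1 X77.088 Y82.312
G1 X24.733 Y129.926
G1 X133.159 Y13.979
M5
G0 X0.000 Y0.000

1 u = 1 mm; y_m = 136.244 − y.

[1] `<line>` line segment, #ff8800→cut S756 F1554: (151.547,13.250) → (128.821,100.176)

[2] `<path>` quadratic bezier, #ff8800→cut S756 F1554: (79.990,113.437) → (84.322,86.252) → (92.729,61.906) → (105.210,40.399) → (121.765,21.731)

[3] `<path>` open polyline, #ff8800→cut S756 F1554: (26.399,26.275) → (89.642,101.476) → (77.088,82.312) → (24.733,129.926) → (133.159,13.979)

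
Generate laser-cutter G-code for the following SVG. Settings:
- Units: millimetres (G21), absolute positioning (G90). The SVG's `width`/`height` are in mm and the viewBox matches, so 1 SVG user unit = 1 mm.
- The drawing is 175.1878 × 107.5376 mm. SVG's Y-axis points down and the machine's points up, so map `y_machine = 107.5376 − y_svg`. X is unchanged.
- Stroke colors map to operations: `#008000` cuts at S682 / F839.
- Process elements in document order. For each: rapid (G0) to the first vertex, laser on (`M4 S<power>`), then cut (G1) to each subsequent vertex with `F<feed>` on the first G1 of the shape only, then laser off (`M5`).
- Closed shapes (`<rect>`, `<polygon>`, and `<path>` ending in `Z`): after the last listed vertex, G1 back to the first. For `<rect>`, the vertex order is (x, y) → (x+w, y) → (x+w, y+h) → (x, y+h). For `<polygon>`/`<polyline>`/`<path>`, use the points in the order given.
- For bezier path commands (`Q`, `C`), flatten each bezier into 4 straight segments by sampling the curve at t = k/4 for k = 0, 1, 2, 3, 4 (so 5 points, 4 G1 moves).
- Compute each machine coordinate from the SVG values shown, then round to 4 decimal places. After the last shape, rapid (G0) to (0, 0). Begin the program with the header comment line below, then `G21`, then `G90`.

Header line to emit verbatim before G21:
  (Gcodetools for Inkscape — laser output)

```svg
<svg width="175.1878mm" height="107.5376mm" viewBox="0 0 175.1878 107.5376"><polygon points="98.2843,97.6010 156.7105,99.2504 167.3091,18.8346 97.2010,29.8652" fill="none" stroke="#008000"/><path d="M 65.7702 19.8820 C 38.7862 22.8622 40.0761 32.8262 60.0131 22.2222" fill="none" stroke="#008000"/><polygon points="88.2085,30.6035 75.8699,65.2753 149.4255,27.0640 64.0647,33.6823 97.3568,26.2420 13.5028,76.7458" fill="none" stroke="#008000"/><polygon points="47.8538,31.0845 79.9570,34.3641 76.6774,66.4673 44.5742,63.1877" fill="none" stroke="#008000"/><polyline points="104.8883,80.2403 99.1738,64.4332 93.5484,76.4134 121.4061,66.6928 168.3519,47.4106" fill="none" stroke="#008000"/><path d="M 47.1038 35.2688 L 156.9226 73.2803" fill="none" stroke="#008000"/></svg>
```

Since the viewBox matches the mm dimensions, user units are millimetres directly. The only transform is the Y-flip y_m = 107.5376 − y_svg.

Shape 1 is a closed polygon drawn with `<polygon>`. Its stroke #008000 means cut at S682, F839. After flipping Y the toolpath is (98.2843,9.9366) → (156.7105,8.2872) → (167.3091,88.7030) → (97.2010,77.6724) → (98.2843,9.9366), returning to the start.

Shape 2 is a cubic bezier drawn with `<path>`. Its stroke #008000 means cut at S682, F839. After flipping Y the toolpath is (65.7702,87.6556) → (50.6831,84.5415) → (45.2963,81.3914) → (48.7071,80.7884) → (60.0131,85.3154).

Shape 3 is a closed polygon drawn with `<polygon>`. Its stroke #008000 means cut at S682, F839. After flipping Y the toolpath is (88.2085,76.9341) → (75.8699,42.2623) → (149.4255,80.4736) → (64.0647,73.8553) → (97.3568,81.2956) → (13.5028,30.7918) → (88.2085,76.9341), returning to the start.

Shape 4 is a regular polygon drawn with `<polygon>`. Its stroke #008000 means cut at S682, F839. After flipping Y the toolpath is (47.8538,76.4531) → (79.9570,73.1735) → (76.6774,41.0703) → (44.5742,44.3499) → (47.8538,76.4531), returning to the start.

Shape 5 is a open polyline drawn with `<polyline>`. Its stroke #008000 means cut at S682, F839. After flipping Y the toolpath is (104.8883,27.2973) → (99.1738,43.1044) → (93.5484,31.1242) → (121.4061,40.8448) → (168.3519,60.1270).

Shape 6 is a line segment drawn with `<path>`. Its stroke #008000 means cut at S682, F839. After flipping Y the toolpath is (47.1038,72.2688) → (156.9226,34.2573).

(Gcodetools for Inkscape — laser output)
G21
G90
G0 X98.2843 Y9.9366
M4 S682
G1 X156.7105 Y8.2872 F839
G1 X167.3091 Y88.7030
G1 X97.2010 Y77.6724
G1 X98.2843 Y9.9366
M5
G0 X65.7702 Y87.6556
M4 S682
G1 X50.6831 Y84.5415 F839
G1 X45.2963 Y81.3914
G1 X48.7071 Y80.7884
G1 X60.0131 Y85.3154
M5
G0 X88.2085 Y76.9341
M4 S682
G1 X75.8699 Y42.2623 F839
G1 X149.4255 Y80.4736
G1 X64.0647 Y73.8553
G1 X97.3568 Y81.2956
G1 X13.5028 Y30.7918
G1 X88.2085 Y76.9341
M5
G0 X47.8538 Y76.4531
M4 S682
G1 X79.9570 Y73.1735 F839
G1 X76.6774 Y41.0703
G1 X44.5742 Y44.3499
G1 X47.8538 Y76.4531
M5
G0 X104.8883 Y27.2973
M4 S682
G1 X99.1738 Y43.1044 F839
G1 X93.5484 Y31.1242
G1 X121.4061 Y40.8448
G1 X168.3519 Y60.1270
M5
G0 X47.1038 Y72.2688
M4 S682
G1 X156.9226 Y34.2573 F839
M5
G0 X0.0000 Y0.0000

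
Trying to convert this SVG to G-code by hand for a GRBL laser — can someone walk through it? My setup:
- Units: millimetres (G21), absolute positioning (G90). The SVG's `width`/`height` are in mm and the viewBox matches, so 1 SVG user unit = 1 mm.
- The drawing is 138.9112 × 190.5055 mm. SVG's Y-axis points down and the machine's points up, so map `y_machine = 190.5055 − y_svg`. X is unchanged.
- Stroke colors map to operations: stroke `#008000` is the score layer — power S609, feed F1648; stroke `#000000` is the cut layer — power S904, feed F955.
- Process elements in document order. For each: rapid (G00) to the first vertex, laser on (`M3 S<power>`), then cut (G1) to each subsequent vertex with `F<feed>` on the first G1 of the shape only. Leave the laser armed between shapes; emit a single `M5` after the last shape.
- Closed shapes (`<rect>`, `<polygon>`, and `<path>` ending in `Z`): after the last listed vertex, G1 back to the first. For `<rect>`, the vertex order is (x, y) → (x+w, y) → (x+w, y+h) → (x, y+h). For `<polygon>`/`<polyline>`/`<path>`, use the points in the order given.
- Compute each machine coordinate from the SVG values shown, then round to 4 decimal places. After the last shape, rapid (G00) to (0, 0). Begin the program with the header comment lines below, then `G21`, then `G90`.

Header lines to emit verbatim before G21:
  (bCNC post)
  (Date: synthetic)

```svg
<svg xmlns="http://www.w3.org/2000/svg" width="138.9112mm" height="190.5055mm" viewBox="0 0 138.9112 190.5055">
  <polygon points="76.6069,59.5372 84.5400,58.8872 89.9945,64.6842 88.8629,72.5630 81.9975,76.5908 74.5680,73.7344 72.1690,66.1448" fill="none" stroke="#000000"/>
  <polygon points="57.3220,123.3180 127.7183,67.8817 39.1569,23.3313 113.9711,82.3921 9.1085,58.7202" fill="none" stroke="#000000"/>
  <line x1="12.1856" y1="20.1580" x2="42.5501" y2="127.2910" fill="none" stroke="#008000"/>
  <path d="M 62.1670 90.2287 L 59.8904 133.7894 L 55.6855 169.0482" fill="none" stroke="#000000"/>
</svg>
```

(bCNC post)
(Date: synthetic)
G21
G90
G00 X76.6069 Y130.9683
M3 S904
G1 X84.5400 Y131.6183 F955
G1 X89.9945 Y125.8213
G1 X88.8629 Y117.9425
G1 X81.9975 Y113.9147
G1 X74.5680 Y116.7711
G1 X72.1690 Y124.3607
G1 X76.6069 Y130.9683
G00 X57.3220 Y67.1875
M3 S904
G1 X127.7183 Y122.6238 F955
G1 X39.1569 Y167.1742
G1 X113.9711 Y108.1134
G1 X9.1085 Y131.7853
G1 X57.3220 Y67.1875
G00 X12.1856 Y170.3475
M3 S609
G1 X42.5501 Y63.2145 F1648
G00 X62.1670 Y100.2768
M3 S904
G1 X59.8904 Y56.7161 F955
G1 X55.6855 Y21.4573
M5
G00 X0.0000 Y0.0000

viewBox `0 0 138.9112 190.5055` with mm width/height → 1 unit = 1 mm. Flip: y_m = 190.5055 − y_svg.

**Shape 1** — `<polygon>` regular polygon, stroke `#000000` → cut (S904, F955). Machine vertices: (76.6069,130.9683) → (84.5400,131.6183) → (89.9945,125.8213) → (88.8629,117.9425) → (81.9975,113.9147) → (74.5680,116.7711) → (72.1690,124.3607) → (76.6069,130.9683). Closed: final G1 returns to the first vertex.

**Shape 2** — `<polygon>` closed polygon, stroke `#000000` → cut (S904, F955). Machine vertices: (57.3220,67.1875) → (127.7183,122.6238) → (39.1569,167.1742) → (113.9711,108.1134) → (9.1085,131.7853) → (57.3220,67.1875). Closed: final G1 returns to the first vertex.

**Shape 3** — `<line>` line segment, stroke `#008000` → score (S609, F1648). Machine vertices: (12.1856,170.3475) → (42.5501,63.2145). Open path.

**Shape 4** — `<path>` open polyline, stroke `#000000` → cut (S904, F955). Machine vertices: (62.1670,100.2768) → (59.8904,56.7161) → (55.6855,21.4573). Open path.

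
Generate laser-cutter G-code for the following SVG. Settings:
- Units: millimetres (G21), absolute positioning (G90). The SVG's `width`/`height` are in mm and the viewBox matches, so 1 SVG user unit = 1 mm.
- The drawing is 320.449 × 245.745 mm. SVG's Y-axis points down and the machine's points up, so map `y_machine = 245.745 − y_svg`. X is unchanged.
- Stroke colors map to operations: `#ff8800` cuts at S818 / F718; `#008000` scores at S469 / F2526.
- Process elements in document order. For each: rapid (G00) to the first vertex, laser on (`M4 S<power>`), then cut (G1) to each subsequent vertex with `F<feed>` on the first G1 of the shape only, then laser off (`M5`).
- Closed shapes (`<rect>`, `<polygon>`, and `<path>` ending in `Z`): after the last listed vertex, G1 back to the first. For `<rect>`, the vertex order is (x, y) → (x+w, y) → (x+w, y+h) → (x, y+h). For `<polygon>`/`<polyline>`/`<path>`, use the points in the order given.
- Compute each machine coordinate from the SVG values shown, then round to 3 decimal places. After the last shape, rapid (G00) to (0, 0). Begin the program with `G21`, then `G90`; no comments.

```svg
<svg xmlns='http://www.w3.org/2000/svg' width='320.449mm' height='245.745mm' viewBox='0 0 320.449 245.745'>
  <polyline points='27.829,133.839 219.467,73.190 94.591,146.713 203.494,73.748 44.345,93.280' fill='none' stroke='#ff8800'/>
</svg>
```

viewBox `0 0 320.449 245.745` with mm width/height → 1 unit = 1 mm. Flip: y_m = 245.745 − y_svg.

**Shape 1** — `<polyline>` open polyline, stroke `#ff8800` → cut (S818, F718). Machine vertices: (27.829,111.906) → (219.467,172.555) → (94.591,99.032) → (203.494,171.997) → (44.345,152.465). Open path.

G21
G90
G00 X27.829 Y111.906
M4 S818
G1 X219.467 Y172.555 F718
G1 X94.591 Y99.032
G1 X203.494 Y171.997
G1 X44.345 Y152.465
M5
G00 X0.000 Y0.000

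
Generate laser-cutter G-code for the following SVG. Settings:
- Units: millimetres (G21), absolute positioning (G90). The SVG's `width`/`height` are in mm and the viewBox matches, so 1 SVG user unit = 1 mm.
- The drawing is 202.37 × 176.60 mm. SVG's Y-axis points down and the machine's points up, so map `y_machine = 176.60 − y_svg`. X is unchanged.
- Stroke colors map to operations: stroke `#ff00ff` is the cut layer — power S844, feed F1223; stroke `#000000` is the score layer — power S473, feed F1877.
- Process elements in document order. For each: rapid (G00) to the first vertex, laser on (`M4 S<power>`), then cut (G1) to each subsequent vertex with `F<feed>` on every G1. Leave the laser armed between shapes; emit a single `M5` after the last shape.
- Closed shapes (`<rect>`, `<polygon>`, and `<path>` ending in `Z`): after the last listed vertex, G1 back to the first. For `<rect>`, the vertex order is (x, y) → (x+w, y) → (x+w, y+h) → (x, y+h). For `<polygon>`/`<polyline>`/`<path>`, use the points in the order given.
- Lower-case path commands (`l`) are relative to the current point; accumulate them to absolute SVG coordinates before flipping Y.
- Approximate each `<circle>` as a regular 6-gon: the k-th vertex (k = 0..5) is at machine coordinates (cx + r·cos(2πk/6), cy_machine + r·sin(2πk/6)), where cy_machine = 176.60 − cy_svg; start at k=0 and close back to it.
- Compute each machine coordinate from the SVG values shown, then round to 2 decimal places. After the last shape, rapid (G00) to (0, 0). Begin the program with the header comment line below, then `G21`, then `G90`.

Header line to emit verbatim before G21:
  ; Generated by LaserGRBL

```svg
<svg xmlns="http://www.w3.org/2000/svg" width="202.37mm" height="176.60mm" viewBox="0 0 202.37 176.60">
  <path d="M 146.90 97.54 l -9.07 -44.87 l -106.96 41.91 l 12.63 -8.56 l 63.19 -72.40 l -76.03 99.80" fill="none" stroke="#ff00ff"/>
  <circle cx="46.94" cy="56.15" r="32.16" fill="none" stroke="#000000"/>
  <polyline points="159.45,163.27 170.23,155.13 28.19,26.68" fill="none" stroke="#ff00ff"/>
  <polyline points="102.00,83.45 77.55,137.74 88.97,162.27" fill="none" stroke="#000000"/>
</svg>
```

Since the viewBox matches the mm dimensions, user units are millimetres directly. The only transform is the Y-flip y_m = 176.60 − y_svg.

Shape 1 is a open polyline drawn with `<path>`. Its stroke #ff00ff means cut at S844, F1223. After flipping Y the toolpath is (146.90,79.06) → (137.83,123.93) → (30.87,82.02) → (43.50,90.58) → (106.69,162.98) → (30.66,63.18).

Shape 2 is a circle drawn with `<circle>`. Its stroke #000000 means score at S473, F1877. After flipping Y the toolpath is (79.10,120.45) → (63.02,148.30) → (30.86,148.30) → (14.78,120.45) → (30.86,92.60) → (63.02,92.60) → (79.10,120.45), returning to the start.

Shape 3 is a open polyline drawn with `<polyline>`. Its stroke #ff00ff means cut at S844, F1223. After flipping Y the toolpath is (159.45,13.33) → (170.23,21.47) → (28.19,149.92).

Shape 4 is a open polyline drawn with `<polyline>`. Its stroke #000000 means score at S473, F1877. After flipping Y the toolpath is (102.00,93.15) → (77.55,38.86) → (88.97,14.33).

; Generated by LaserGRBL
G21
G90
G00 X146.90 Y79.06
M4 S844
G1 X137.83 Y123.93 F1223
G1 X30.87 Y82.02 F1223
G1 X43.50 Y90.58 F1223
G1 X106.69 Y162.98 F1223
G1 X30.66 Y63.18 F1223
G00 X79.10 Y120.45
M4 S473
G1 X63.02 Y148.30 F1877
G1 X30.86 Y148.30 F1877
G1 X14.78 Y120.45 F1877
G1 X30.86 Y92.60 F1877
G1 X63.02 Y92.60 F1877
G1 X79.10 Y120.45 F1877
G00 X159.45 Y13.33
M4 S844
G1 X170.23 Y21.47 F1223
G1 X28.19 Y149.92 F1223
G00 X102.00 Y93.15
M4 S473
G1 X77.55 Y38.86 F1877
G1 X88.97 Y14.33 F1877
M5
G00 X0.00 Y0.00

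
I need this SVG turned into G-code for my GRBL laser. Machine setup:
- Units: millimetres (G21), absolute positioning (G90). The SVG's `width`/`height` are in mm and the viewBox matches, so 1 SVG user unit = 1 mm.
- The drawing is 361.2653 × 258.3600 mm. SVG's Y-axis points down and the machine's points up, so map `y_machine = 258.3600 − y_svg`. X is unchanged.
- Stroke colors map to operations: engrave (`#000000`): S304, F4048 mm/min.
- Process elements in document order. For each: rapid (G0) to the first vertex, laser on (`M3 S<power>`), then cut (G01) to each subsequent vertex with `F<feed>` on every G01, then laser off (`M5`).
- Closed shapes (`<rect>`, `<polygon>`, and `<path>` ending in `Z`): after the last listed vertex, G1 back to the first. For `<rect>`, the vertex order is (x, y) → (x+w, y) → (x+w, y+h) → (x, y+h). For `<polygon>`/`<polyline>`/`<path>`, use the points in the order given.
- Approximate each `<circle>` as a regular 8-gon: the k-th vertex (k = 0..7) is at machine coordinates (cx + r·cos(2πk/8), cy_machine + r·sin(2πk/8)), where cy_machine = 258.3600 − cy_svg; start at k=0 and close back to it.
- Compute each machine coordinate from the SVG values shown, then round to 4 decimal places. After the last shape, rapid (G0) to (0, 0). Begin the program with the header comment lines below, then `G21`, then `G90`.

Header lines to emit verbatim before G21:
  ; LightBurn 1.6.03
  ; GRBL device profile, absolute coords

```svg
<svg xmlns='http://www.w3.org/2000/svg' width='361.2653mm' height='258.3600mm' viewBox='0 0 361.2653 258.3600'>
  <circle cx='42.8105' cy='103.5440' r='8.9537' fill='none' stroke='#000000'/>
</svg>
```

; LightBurn 1.6.03
; GRBL device profile, absolute coords
G21
G90
G0 X51.7642 Y154.8160
M3 S304
G01 X49.1417 Y161.1472 F4048
G01 X42.8105 Y163.7697 F4048
G01 X36.4793 Y161.1472 F4048
G01 X33.8568 Y154.8160 F4048
G01 X36.4793 Y148.4848 F4048
G01 X42.8105 Y145.8623 F4048
G01 X49.1417 Y148.4848 F4048
G01 X51.7642 Y154.8160 F4048
M5
G0 X0.0000 Y0.0000

Since the viewBox matches the mm dimensions, user units are millimetres directly. The only transform is the Y-flip y_m = 258.3600 − y_svg.

Shape 1 is a circle drawn with `<circle>`. Its stroke #000000 means engrave at S304, F4048. After flipping Y the toolpath is (51.7642,154.8160) → (49.1417,161.1472) → (42.8105,163.7697) → (36.4793,161.1472) → (33.8568,154.8160) → (36.4793,148.4848) → (42.8105,145.8623) → (49.1417,148.4848) → (51.7642,154.8160), returning to the start.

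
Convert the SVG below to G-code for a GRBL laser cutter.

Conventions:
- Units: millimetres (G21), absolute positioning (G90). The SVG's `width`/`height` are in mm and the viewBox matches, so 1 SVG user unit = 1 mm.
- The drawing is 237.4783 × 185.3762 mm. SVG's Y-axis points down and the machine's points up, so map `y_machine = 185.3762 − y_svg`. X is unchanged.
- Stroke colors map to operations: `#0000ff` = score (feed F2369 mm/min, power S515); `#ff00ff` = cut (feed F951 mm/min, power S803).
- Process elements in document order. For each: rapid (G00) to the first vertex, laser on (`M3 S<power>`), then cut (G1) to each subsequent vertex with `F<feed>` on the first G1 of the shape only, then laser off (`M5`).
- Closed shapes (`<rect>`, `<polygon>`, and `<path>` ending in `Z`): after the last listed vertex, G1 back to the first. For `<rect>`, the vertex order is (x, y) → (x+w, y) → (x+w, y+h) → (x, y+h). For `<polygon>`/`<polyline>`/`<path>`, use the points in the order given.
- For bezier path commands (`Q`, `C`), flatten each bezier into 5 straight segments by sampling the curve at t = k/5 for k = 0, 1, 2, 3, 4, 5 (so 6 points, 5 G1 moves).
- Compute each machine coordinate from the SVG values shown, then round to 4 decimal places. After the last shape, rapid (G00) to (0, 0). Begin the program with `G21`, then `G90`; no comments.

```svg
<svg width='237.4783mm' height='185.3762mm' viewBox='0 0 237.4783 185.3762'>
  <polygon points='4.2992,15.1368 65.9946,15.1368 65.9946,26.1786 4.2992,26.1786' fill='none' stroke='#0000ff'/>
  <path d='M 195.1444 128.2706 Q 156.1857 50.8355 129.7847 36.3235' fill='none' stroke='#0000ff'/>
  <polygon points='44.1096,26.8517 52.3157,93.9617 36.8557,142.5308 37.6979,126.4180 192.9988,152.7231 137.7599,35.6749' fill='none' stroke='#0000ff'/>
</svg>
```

viewBox `0 0 237.4783 185.3762` with mm width/height → 1 unit = 1 mm. Flip: y_m = 185.3762 − y_svg.

**Shape 1** — `<polygon>` rectangle, stroke `#0000ff` → score (S515, F2369). Machine vertices: (4.2992,170.2394) → (65.9946,170.2394) → (65.9946,159.1976) → (4.2992,159.1976) → (4.2992,170.2394). Closed: final G1 returns to the first vertex.

**Shape 2** — `<path>` quadratic bezier, stroke `#0000ff` → score (S515, F2369). Control points (SVG): P0=(195.1444,128.2706), P1=(156.1857,50.8355), P2=(129.7847,36.3235); sampled at t=k/5. Machine vertices: (195.1444,57.1056) → (180.0632,85.5627) → (165.9867,108.9860) → (152.9147,127.3754) → (140.8474,140.7310) → (129.7847,149.0527). Open path.

**Shape 3** — `<polygon>` closed polygon, stroke `#0000ff` → score (S515, F2369). Machine vertices: (44.1096,158.5245) → (52.3157,91.4145) → (36.8557,42.8454) → (37.6979,58.9582) → (192.9988,32.6531) → (137.7599,149.7013) → (44.1096,158.5245). Closed: final G1 returns to the first vertex.

G21
G90
G00 X4.2992 Y170.2394
M3 S515
G1 X65.9946 Y170.2394 F2369
G1 X65.9946 Y159.1976
G1 X4.2992 Y159.1976
G1 X4.2992 Y170.2394
M5
G00 X195.1444 Y57.1056
M3 S515
G1 X180.0632 Y85.5627 F2369
G1 X165.9867 Y108.9860
G1 X152.9147 Y127.3754
G1 X140.8474 Y140.7310
G1 X129.7847 Y149.0527
M5
G00 X44.1096 Y158.5245
M3 S515
G1 X52.3157 Y91.4145 F2369
G1 X36.8557 Y42.8454
G1 X37.6979 Y58.9582
G1 X192.9988 Y32.6531
G1 X137.7599 Y149.7013
G1 X44.1096 Y158.5245
M5
G00 X0.0000 Y0.0000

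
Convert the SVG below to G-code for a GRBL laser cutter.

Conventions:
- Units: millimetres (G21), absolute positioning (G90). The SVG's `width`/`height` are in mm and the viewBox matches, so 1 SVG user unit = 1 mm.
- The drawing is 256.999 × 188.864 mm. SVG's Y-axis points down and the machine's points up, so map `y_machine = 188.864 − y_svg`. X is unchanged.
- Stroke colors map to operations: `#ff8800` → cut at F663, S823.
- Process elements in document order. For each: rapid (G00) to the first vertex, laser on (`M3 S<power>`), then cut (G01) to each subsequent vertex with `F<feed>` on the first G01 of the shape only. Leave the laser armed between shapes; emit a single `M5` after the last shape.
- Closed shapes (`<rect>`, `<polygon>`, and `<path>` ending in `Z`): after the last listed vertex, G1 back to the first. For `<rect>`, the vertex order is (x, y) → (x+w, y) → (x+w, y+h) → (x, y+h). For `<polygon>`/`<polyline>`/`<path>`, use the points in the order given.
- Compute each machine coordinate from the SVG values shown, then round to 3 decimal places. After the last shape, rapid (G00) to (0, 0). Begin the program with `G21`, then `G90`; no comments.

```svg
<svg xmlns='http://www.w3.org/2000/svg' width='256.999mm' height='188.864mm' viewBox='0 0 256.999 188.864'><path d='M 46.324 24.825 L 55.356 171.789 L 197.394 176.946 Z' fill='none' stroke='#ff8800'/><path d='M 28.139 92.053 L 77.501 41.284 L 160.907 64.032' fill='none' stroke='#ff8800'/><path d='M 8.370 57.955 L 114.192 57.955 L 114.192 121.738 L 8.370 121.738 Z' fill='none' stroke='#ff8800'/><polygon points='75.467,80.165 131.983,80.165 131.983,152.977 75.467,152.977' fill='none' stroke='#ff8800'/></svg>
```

G21
G90
G00 X46.324 Y164.039
M3 S823
G01 X55.356 Y17.075 F663
G01 X197.394 Y11.918
G01 X46.324 Y164.039
G00 X28.139 Y96.811
M3 S823
G01 X77.501 Y147.580 F663
G01 X160.907 Y124.832
G00 X8.370 Y130.909
M3 S823
G01 X114.192 Y130.909 F663
G01 X114.192 Y67.126
G01 X8.370 Y67.126
G01 X8.370 Y130.909
G00 X75.467 Y108.699
M3 S823
G01 X131.983 Y108.699 F663
G01 X131.983 Y35.887
G01 X75.467 Y35.887
G01 X75.467 Y108.699
M5
G00 X0.000 Y0.000

viewBox `0 0 256.999 188.864` with mm width/height → 1 unit = 1 mm. Flip: y_m = 188.864 − y_svg.

**Shape 1** — `<path>` closed polygon, stroke `#ff8800` → cut (S823, F663). Machine vertices: (46.324,164.039) → (55.356,17.075) → (197.394,11.918) → (46.324,164.039). Closed: final G1 returns to the first vertex.

**Shape 2** — `<path>` open polyline, stroke `#ff8800` → cut (S823, F663). Machine vertices: (28.139,96.811) → (77.501,147.580) → (160.907,124.832). Open path.

**Shape 3** — `<path>` rectangle, stroke `#ff8800` → cut (S823, F663). Machine vertices: (8.370,130.909) → (114.192,130.909) → (114.192,67.126) → (8.370,67.126) → (8.370,130.909). Closed: final G1 returns to the first vertex.

**Shape 4** — `<polygon>` rectangle, stroke `#ff8800` → cut (S823, F663). Machine vertices: (75.467,108.699) → (131.983,108.699) → (131.983,35.887) → (75.467,35.887) → (75.467,108.699). Closed: final G1 returns to the first vertex.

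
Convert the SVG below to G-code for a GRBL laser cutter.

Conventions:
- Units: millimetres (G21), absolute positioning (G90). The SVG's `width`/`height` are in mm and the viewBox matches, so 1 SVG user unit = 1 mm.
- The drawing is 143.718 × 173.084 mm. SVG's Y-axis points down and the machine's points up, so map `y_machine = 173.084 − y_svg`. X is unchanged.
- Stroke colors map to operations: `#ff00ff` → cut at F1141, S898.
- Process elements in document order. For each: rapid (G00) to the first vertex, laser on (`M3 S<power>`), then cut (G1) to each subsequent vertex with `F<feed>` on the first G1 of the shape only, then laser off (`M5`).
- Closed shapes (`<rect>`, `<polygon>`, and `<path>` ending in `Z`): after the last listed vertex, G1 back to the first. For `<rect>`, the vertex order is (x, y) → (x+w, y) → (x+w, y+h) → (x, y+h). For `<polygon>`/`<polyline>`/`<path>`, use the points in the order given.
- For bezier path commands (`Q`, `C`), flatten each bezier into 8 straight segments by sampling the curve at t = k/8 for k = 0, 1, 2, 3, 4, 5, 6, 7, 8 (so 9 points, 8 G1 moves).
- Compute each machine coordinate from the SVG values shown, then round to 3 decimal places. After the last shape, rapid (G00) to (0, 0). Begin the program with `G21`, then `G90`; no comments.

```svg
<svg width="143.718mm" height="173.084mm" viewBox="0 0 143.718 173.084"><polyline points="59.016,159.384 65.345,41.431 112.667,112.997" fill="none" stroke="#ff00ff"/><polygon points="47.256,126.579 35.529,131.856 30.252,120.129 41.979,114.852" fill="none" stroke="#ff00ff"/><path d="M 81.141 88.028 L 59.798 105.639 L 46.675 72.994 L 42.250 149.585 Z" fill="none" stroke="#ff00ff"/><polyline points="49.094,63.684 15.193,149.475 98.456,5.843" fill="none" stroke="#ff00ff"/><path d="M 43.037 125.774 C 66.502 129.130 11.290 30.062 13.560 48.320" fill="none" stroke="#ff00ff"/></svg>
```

G21
G90
G00 X59.016 Y13.700
M3 S898
G1 X65.345 Y131.653 F1141
G1 X112.667 Y60.087
M5
G00 X47.256 Y46.505
M3 S898
G1 X35.529 Y41.228 F1141
G1 X30.252 Y52.955
G1 X41.979 Y58.232
G1 X47.256 Y46.505
M5
G00 X81.141 Y85.056
M3 S898
G1 X59.798 Y67.445 F1141
G1 X46.675 Y100.090
G1 X42.250 Y23.499
G1 X81.141 Y85.056
M5
G00 X49.094 Y109.400
M3 S898
G1 X15.193 Y23.609 F1141
G1 X98.456 Y167.241
M5
G00 X43.037 Y47.310
M3 S898
G1 X48.414 Y50.423 F1141
G1 X48.011 Y60.564
G1 X43.424 Y75.156
G1 X36.247 Y91.625
G1 X28.076 Y107.396
G1 X20.508 Y119.892
G1 X15.137 Y126.540
G1 X13.560 Y124.764
M5
G00 X0.000 Y0.000

viewBox `0 0 143.718 173.084` with mm width/height → 1 unit = 1 mm. Flip: y_m = 173.084 − y_svg.

**Shape 1** — `<polyline>` open polyline, stroke `#ff00ff` → cut (S898, F1141). Machine vertices: (59.016,13.700) → (65.345,131.653) → (112.667,60.087). Open path.

**Shape 2** — `<polygon>` regular polygon, stroke `#ff00ff` → cut (S898, F1141). Machine vertices: (47.256,46.505) → (35.529,41.228) → (30.252,52.955) → (41.979,58.232) → (47.256,46.505). Closed: final G1 returns to the first vertex.

**Shape 3** — `<path>` closed polygon, stroke `#ff00ff` → cut (S898, F1141). Machine vertices: (81.141,85.056) → (59.798,67.445) → (46.675,100.090) → (42.250,23.499) → (81.141,85.056). Closed: final G1 returns to the first vertex.

**Shape 4** — `<polyline>` open polyline, stroke `#ff00ff` → cut (S898, F1141). Machine vertices: (49.094,109.400) → (15.193,23.609) → (98.456,167.241). Open path.

**Shape 5** — `<path>` cubic bezier, stroke `#ff00ff` → cut (S898, F1141). Control points (SVG): P0=(43.037,125.774), P1=(66.502,129.130), P2=(11.290,30.062), P3=(13.560,48.320); sampled at t=k/8. Machine vertices: (43.037,47.310) → (48.414,50.423) → (48.011,60.564) → (43.424,75.156) → (36.247,91.625) → (28.076,107.396) → (20.508,119.892) → (15.137,126.540) → (13.560,124.764). Open path.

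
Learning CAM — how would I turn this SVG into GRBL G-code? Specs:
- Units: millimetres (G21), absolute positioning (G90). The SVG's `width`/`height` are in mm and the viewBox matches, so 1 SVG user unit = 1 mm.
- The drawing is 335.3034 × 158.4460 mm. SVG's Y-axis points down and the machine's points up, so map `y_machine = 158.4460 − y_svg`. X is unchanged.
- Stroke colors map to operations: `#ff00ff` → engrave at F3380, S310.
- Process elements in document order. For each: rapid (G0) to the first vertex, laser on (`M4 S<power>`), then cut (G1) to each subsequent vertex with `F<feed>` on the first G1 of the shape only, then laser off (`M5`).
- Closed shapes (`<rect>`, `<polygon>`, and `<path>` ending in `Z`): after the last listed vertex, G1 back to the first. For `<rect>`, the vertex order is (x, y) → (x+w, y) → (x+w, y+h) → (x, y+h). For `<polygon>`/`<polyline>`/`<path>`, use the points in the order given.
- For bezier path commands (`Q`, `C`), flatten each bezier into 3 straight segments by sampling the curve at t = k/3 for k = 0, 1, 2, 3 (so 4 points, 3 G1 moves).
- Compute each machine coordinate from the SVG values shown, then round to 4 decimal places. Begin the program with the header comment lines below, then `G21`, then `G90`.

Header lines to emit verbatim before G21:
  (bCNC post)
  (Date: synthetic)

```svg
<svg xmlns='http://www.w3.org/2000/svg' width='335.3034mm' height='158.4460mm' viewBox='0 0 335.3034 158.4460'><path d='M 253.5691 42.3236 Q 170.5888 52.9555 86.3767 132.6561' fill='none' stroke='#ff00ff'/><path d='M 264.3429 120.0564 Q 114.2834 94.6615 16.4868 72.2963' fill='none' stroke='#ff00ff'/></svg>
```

(bCNC post)
(Date: synthetic)
G21
G90
G0 X253.5691 Y116.1224
M4 S310
G1 X198.1120 Y101.3602 F3380
G1 X142.3812 Y71.2493
G1 X86.3767 Y25.7899
M5
G0 X264.3429 Y38.3896
M4 S310
G1 X170.1102 Y54.9829 F3380
G1 X87.4915 Y70.9029
G1 X16.4868 Y86.1497
M5

viewBox `0 0 335.3034 158.4460` with mm width/height → 1 unit = 1 mm. Flip: y_m = 158.4460 − y_svg.

**Shape 1** — `<path>` quadratic bezier, stroke `#ff00ff` → engrave (S310, F3380). Control points (SVG): P0=(253.5691,42.3236), P1=(170.5888,52.9555), P2=(86.3767,132.6561); sampled at t=k/3. Machine vertices: (253.5691,116.1224) → (198.1120,101.3602) → (142.3812,71.2493) → (86.3767,25.7899). Open path.

**Shape 2** — `<path>` quadratic bezier, stroke `#ff00ff` → engrave (S310, F3380). Control points (SVG): P0=(264.3429,120.0564), P1=(114.2834,94.6615), P2=(16.4868,72.2963); sampled at t=k/3. Machine vertices: (264.3429,38.3896) → (170.1102,54.9829) → (87.4915,70.9029) → (16.4868,86.1497). Open path.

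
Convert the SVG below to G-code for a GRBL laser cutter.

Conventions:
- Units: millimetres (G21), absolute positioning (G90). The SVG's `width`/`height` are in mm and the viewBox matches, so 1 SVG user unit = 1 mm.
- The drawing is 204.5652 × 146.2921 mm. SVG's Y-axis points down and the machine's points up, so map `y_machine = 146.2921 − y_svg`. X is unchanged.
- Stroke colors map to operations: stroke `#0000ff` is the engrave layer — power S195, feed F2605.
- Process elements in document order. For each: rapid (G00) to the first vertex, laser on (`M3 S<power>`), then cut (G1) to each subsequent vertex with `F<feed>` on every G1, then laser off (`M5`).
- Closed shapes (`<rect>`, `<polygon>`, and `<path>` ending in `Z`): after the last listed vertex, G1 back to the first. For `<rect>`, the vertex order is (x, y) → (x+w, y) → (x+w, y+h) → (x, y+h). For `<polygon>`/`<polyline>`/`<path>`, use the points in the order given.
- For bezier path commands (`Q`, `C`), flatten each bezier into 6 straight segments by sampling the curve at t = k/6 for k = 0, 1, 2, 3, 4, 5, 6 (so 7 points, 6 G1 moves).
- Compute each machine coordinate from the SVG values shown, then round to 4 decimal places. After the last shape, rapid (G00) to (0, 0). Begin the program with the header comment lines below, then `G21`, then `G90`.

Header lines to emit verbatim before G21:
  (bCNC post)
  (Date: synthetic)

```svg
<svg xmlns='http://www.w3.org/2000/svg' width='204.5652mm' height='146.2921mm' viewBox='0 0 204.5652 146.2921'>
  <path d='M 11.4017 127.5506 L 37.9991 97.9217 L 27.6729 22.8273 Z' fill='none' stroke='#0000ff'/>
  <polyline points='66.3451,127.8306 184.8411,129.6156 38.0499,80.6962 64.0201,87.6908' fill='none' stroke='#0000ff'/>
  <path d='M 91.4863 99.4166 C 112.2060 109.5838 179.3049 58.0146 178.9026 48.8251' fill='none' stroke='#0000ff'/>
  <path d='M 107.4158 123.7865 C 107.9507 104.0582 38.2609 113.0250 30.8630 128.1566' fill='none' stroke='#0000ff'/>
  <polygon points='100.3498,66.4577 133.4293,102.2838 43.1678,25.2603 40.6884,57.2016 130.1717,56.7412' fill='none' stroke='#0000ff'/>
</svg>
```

viewBox `0 0 204.5652 146.2921` with mm width/height → 1 unit = 1 mm. Flip: y_m = 146.2921 − y_svg.

**Shape 1** — `<path>` closed polygon, stroke `#0000ff` → engrave (S195, F2605). Machine vertices: (11.4017,18.7415) → (37.9991,48.3704) → (27.6729,123.4648) → (11.4017,18.7415). Closed: final G1 returns to the first vertex.

**Shape 2** — `<polyline>` open polyline, stroke `#0000ff` → engrave (S195, F2605). Machine vertices: (66.3451,18.4615) → (184.8411,16.6765) → (38.0499,65.5959) → (64.0201,58.6013). Open path.

**Shape 3** — `<path>` cubic bezier, stroke `#0000ff` → engrave (S195, F2605). Control points (SVG): P0=(91.4863,99.4166), P1=(112.2060,109.5838), P2=(179.3049,58.0146), P3=(178.9026,48.8251); sampled at t=k/6. Machine vertices: (91.4863,46.8755) → (105.1839,46.4546) → (123.4479,53.4309) → (143.1152,64.9125) → (161.0223,78.0071) → (174.0059,89.8226) → (178.9026,97.4670). Open path.

**Shape 4** — `<path>` cubic bezier, stroke `#0000ff` → engrave (S195, F2605). Control points (SVG): P0=(107.4158,123.7865), P1=(107.9507,104.0582), P2=(38.2609,113.0250), P3=(30.8630,128.1566); sampled at t=k/6. Machine vertices: (107.4158,22.5056) → (102.4447,30.0828) → (89.4505,33.5033) → (72.1142,33.3930) → (54.1168,30.3777) → (39.1394,25.0833) → (30.8630,18.1355). Open path.

**Shape 5** — `<polygon>` closed polygon, stroke `#0000ff` → engrave (S195, F2605). Machine vertices: (100.3498,79.8344) → (133.4293,44.0083) → (43.1678,121.0318) → (40.6884,89.0905) → (130.1717,89.5509) → (100.3498,79.8344). Closed: final G1 returns to the first vertex.

(bCNC post)
(Date: synthetic)
G21
G90
G00 X11.4017 Y18.7415
M3 S195
G1 X37.9991 Y48.3704 F2605
G1 X27.6729 Y123.4648 F2605
G1 X11.4017 Y18.7415 F2605
M5
G00 X66.3451 Y18.4615
M3 S195
G1 X184.8411 Y16.6765 F2605
G1 X38.0499 Y65.5959 F2605
G1 X64.0201 Y58.6013 F2605
M5
G00 X91.4863 Y46.8755
M3 S195
G1 X105.1839 Y46.4546 F2605
G1 X123.4479 Y53.4309 F2605
G1 X143.1152 Y64.9125 F2605
G1 X161.0223 Y78.0071 F2605
G1 X174.0059 Y89.8226 F2605
G1 X178.9026 Y97.4670 F2605
M5
G00 X107.4158 Y22.5056
M3 S195
G1 X102.4447 Y30.0828 F2605
G1 X89.4505 Y33.5033 F2605
G1 X72.1142 Y33.3930 F2605
G1 X54.1168 Y30.3777 F2605
G1 X39.1394 Y25.0833 F2605
G1 X30.8630 Y18.1355 F2605
M5
G00 X100.3498 Y79.8344
M3 S195
G1 X133.4293 Y44.0083 F2605
G1 X43.1678 Y121.0318 F2605
G1 X40.6884 Y89.0905 F2605
G1 X130.1717 Y89.5509 F2605
G1 X100.3498 Y79.8344 F2605
M5
G00 X0.0000 Y0.0000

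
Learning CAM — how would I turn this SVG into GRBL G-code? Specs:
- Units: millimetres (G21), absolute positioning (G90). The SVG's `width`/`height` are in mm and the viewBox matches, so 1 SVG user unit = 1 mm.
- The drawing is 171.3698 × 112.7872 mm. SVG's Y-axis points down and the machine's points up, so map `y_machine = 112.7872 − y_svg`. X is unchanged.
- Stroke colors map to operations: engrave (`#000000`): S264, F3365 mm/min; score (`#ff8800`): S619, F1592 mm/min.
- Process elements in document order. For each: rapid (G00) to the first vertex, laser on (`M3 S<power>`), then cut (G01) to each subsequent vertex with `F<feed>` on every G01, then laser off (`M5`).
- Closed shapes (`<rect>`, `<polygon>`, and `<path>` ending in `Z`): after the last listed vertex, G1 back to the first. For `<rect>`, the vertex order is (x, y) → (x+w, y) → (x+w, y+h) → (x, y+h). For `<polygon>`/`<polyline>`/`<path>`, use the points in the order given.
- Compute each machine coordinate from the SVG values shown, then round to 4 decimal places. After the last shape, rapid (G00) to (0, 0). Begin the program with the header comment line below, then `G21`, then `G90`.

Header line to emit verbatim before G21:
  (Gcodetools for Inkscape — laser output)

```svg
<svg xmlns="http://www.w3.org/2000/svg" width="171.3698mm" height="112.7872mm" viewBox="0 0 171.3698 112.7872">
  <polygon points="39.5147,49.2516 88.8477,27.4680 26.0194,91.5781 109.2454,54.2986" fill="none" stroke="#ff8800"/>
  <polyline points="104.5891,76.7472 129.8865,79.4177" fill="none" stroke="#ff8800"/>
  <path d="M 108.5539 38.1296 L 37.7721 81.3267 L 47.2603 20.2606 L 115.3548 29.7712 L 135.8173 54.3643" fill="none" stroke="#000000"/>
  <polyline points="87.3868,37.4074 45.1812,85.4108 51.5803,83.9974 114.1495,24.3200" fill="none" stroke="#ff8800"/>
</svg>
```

(Gcodetools for Inkscape — laser output)
G21
G90
G00 X39.5147 Y63.5356
M3 S619
G01 X88.8477 Y85.3192 F1592
G01 X26.0194 Y21.2091 F1592
G01 X109.2454 Y58.4886 F1592
G01 X39.5147 Y63.5356 F1592
M5
G00 X104.5891 Y36.0400
M3 S619
G01 X129.8865 Y33.3695 F1592
M5
G00 X108.5539 Y74.6576
M3 S264
G01 X37.7721 Y31.4605 F3365
G01 X47.2603 Y92.5266 F3365
G01 X115.3548 Y83.0160 F3365
G01 X135.8173 Y58.4229 F3365
M5
G00 X87.3868 Y75.3798
M3 S619
G01 X45.1812 Y27.3764 F1592
G01 X51.5803 Y28.7898 F1592
G01 X114.1495 Y88.4672 F1592
M5
G00 X0.0000 Y0.0000

Since the viewBox matches the mm dimensions, user units are millimetres directly. The only transform is the Y-flip y_m = 112.7872 − y_svg.

Shape 1 is a closed polygon drawn with `<polygon>`. Its stroke #ff8800 means score at S619, F1592. After flipping Y the toolpath is (39.5147,63.5356) → (88.8477,85.3192) → (26.0194,21.2091) → (109.2454,58.4886) → (39.5147,63.5356), returning to the start.

Shape 2 is a line segment drawn with `<polyline>`. Its stroke #ff8800 means score at S619, F1592. After flipping Y the toolpath is (104.5891,36.0400) → (129.8865,33.3695).

Shape 3 is a open polyline drawn with `<path>`. Its stroke #000000 means engrave at S264, F3365. After flipping Y the toolpath is (108.5539,74.6576) → (37.7721,31.4605) → (47.2603,92.5266) → (115.3548,83.0160) → (135.8173,58.4229).

Shape 4 is a open polyline drawn with `<polyline>`. Its stroke #ff8800 means score at S619, F1592. After flipping Y the toolpath is (87.3868,75.3798) → (45.1812,27.3764) → (51.5803,28.7898) → (114.1495,88.4672).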